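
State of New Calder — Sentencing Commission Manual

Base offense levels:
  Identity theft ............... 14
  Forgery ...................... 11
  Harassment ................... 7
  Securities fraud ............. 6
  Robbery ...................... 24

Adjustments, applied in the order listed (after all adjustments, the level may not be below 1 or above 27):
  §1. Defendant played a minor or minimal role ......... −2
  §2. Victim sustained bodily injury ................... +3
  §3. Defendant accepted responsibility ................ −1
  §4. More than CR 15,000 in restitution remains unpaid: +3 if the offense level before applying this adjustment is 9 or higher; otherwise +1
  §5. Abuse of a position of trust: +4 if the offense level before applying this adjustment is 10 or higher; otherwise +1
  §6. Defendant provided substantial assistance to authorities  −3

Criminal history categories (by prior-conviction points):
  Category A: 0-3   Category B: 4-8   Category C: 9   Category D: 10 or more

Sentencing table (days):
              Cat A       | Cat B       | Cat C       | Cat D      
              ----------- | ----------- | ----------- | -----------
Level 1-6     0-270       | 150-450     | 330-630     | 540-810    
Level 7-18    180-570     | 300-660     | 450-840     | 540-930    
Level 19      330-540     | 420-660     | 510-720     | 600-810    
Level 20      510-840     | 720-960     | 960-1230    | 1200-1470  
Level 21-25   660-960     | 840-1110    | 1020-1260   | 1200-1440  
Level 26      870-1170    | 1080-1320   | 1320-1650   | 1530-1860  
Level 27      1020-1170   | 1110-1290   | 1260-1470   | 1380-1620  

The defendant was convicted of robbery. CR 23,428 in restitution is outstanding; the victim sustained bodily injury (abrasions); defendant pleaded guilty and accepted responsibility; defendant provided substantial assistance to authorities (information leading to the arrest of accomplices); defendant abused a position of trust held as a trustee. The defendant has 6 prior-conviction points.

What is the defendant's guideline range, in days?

1110-1290 days

Base offense level for robbery: 24.
§1 does not apply.
§2 applies: 24 + 3 = 27.
§3 applies: 27 − 1 = 26.
§4 applies (level before this adjustment is 26 ≥ 9, so +3): 26 + 3 = 29.
§5 applies (level before this adjustment is 29 ≥ 10, so +4): 29 + 4 = 33.
§6 applies: 33 − 3 = 30.
Level 30 exceeds the maximum of 27; capped at 27.
Final offense level: 27.
Criminal history: 6 prior points → Category B (4-8).
Level 27 falls in the 27 band.
Grid: Level 27 × Category B = 1110-1290 days.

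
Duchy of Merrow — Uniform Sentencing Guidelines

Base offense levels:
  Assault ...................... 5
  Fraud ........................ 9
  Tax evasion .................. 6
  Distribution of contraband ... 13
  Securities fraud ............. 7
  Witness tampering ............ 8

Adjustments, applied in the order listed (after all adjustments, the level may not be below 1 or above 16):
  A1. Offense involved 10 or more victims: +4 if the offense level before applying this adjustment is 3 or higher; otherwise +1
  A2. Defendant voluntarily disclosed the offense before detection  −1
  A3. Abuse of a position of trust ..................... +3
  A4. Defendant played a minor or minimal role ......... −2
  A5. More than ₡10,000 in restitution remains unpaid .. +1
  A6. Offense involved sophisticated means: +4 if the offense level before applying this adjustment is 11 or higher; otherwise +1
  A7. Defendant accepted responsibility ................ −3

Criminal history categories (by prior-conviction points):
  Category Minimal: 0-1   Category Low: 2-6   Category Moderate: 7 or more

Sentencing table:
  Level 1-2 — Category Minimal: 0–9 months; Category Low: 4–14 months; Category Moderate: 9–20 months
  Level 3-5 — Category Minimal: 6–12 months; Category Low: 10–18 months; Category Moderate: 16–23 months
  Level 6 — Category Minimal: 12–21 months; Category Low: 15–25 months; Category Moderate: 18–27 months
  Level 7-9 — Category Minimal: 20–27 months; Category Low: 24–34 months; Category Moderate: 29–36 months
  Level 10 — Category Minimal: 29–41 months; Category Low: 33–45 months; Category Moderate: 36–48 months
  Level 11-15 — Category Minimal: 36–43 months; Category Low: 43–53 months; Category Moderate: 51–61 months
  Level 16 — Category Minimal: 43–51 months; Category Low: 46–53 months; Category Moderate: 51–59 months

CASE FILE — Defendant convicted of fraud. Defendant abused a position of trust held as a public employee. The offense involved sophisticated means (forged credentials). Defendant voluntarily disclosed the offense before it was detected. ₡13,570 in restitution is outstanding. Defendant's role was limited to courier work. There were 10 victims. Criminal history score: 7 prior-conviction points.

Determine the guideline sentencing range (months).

51-59 months

Base offense level for fraud: 9.
A1 applies (level before this adjustment is 9 ≥ 3, so +4): 9 + 4 = 13.
A2 applies: 13 − 1 = 12.
A3 applies: 12 + 3 = 15.
A4 applies: 15 − 2 = 13.
A5 applies: 13 + 1 = 14.
A6 applies (level before this adjustment is 14 ≥ 11, so +4): 14 + 4 = 18.
A7 does not apply.
Level 18 exceeds the maximum of 16; capped at 16.
Final offense level: 16.
Criminal history: 7 prior points → Category Moderate (7+).
Level 16 falls in the 16 band.
Grid: Level 16 × Category Moderate = 51-59 months.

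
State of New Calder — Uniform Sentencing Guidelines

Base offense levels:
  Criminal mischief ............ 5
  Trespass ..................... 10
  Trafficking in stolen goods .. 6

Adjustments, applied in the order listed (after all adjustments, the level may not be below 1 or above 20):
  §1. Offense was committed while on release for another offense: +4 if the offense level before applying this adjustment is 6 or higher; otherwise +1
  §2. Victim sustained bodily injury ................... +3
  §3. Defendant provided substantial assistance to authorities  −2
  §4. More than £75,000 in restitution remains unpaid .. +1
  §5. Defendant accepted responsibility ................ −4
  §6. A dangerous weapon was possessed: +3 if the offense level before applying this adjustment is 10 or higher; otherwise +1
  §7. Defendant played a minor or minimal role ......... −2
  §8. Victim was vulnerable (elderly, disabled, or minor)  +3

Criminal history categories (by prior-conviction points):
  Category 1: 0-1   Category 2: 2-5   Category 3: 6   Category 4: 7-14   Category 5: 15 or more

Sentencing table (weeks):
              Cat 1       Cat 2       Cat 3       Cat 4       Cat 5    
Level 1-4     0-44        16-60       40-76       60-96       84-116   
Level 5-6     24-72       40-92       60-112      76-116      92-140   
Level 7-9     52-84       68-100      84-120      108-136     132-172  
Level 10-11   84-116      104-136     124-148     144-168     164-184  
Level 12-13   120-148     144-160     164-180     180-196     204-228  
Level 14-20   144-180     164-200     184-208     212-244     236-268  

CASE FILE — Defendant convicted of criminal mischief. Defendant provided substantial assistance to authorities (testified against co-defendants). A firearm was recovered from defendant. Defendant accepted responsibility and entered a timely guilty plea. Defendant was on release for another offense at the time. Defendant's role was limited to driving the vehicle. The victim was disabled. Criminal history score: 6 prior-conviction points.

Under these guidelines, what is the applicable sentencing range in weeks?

40-76 weeks

Base offense level for criminal mischief: 5.
§1 applies (level before this adjustment is 5 < 6, so +1): 5 + 1 = 6.
§3 applies: 6 − 2 = 4.
§5 applies: 4 − 4 = 0.
§6 applies (level before this adjustment is 0 < 10, so +1): 0 + 1 = 1.
§7 applies: 1 − 2 = -1.
§8 applies: -1 + 3 = 2.
Final offense level: 2.
Criminal history: 6 prior points → Category 3 (6).
Level 2 falls in the 1-4 band.
Grid: Level 1-4 × Category 3 = 40-76 weeks.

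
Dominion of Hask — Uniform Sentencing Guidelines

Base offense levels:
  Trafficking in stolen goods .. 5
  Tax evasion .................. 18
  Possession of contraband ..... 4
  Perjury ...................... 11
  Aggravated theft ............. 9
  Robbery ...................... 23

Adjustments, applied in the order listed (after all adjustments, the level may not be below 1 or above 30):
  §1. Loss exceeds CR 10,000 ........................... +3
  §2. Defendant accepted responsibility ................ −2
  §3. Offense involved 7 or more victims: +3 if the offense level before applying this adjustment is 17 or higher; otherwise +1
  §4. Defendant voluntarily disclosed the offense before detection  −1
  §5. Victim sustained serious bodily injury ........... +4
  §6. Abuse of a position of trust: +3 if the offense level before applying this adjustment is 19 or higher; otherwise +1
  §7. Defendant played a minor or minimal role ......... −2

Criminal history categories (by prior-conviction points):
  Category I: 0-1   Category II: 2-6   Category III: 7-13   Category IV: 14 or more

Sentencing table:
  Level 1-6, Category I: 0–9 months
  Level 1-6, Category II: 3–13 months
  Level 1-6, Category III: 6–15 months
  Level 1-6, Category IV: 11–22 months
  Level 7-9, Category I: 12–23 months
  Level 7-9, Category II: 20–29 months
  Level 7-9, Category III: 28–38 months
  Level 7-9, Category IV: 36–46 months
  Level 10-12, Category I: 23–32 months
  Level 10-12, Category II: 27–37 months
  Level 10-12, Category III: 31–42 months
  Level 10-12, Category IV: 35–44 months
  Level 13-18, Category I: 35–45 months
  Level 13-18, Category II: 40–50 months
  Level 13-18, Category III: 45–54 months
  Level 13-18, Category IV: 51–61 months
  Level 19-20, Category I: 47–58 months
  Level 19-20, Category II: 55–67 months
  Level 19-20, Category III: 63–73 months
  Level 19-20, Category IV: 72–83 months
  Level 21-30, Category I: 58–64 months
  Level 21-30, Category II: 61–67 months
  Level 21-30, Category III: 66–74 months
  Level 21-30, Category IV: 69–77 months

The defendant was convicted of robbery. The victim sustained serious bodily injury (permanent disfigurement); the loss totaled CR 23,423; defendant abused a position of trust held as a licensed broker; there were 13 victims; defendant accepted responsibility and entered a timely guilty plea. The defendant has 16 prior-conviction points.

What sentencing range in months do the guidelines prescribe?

69-77 months

Base offense level for robbery: 23.
§1 applies: 23 + 3 = 26.
§2 applies: 26 − 2 = 24.
§3 applies (level before this adjustment is 24 ≥ 17, so +3): 24 + 3 = 27.
§4 does not apply.
§5 applies: 27 + 4 = 31.
§6 applies (level before this adjustment is 31 ≥ 19, so +3): 31 + 3 = 34.
§7 does not apply.
Level 34 exceeds the maximum of 30; capped at 30.
Final offense level: 30.
Criminal history: 16 prior points → Category IV (14+).
Level 30 falls in the 21-30 band.
Grid: Level 21-30 × Category IV = 69-77 months.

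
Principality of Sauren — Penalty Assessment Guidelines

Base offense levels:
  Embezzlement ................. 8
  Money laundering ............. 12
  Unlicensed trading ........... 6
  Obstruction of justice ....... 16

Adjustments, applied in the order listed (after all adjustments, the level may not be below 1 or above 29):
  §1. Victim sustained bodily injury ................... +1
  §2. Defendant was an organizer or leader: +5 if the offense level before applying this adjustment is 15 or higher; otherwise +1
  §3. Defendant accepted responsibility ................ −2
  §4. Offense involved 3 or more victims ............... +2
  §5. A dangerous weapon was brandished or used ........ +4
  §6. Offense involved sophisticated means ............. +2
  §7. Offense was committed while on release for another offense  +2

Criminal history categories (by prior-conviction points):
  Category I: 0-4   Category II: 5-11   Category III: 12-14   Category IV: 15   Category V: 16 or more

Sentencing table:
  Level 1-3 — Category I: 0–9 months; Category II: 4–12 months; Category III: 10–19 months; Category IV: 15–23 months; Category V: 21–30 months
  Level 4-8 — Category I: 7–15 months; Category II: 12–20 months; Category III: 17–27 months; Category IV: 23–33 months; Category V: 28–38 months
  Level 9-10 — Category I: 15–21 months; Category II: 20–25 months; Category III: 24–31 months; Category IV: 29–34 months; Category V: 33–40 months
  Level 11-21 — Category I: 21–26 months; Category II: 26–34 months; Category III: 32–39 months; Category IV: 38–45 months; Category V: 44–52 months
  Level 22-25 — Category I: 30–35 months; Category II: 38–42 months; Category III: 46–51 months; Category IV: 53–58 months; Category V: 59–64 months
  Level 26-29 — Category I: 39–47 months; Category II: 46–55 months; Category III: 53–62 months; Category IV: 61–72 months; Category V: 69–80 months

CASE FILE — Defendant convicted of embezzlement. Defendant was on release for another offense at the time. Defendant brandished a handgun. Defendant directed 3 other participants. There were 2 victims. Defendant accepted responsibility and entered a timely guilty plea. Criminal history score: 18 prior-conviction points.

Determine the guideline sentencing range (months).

44-52 months

Base offense level for embezzlement: 8.
§1 does not apply.
§2 applies (level before this adjustment is 8 < 15, so +1): 8 + 1 = 9.
§3 applies: 9 − 2 = 7.
§4 does not apply.
§5 applies: 7 + 4 = 11.
§7 applies: 11 + 2 = 13.
Final offense level: 13.
Criminal history: 18 prior points → Category V (16+).
Level 13 falls in the 11-21 band.
Grid: Level 11-21 × Category V = 44-52 months.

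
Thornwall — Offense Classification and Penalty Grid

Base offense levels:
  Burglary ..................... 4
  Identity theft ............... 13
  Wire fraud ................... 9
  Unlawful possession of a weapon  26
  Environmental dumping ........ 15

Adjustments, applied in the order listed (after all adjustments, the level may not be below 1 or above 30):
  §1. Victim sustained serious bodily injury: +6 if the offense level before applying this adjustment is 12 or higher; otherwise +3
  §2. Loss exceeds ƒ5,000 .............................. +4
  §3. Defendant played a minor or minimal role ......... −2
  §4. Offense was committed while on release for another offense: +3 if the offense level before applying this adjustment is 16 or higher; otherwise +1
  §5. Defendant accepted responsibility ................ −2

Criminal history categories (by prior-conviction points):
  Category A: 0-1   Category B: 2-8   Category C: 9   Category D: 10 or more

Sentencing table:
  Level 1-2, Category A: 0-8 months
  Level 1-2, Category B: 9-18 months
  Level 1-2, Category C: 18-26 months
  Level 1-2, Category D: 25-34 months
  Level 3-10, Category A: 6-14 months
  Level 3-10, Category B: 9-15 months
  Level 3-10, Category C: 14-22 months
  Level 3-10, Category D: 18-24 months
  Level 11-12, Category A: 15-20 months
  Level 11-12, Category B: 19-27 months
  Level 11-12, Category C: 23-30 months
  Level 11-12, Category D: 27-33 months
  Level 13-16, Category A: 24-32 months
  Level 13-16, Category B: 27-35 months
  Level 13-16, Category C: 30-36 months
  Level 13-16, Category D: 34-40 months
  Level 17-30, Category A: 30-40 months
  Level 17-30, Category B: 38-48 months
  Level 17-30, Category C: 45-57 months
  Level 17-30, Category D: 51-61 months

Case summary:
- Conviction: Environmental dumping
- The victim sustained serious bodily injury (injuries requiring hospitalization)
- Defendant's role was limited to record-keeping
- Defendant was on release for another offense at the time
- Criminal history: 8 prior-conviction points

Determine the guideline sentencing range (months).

Base offense level for environmental dumping: 15.
§1 applies (level before this adjustment is 15 ≥ 12, so +6): 15 + 6 = 21.
§2 does not apply.
§3 applies: 21 − 2 = 19.
§4 applies (level before this adjustment is 19 ≥ 16, so +3): 19 + 3 = 22.
Final offense level: 22.
Criminal history: 8 prior points → Category B (2-8).
Level 22 falls in the 17-30 band.
Grid: Level 17-30 × Category B = 38-48 months.

38-48 months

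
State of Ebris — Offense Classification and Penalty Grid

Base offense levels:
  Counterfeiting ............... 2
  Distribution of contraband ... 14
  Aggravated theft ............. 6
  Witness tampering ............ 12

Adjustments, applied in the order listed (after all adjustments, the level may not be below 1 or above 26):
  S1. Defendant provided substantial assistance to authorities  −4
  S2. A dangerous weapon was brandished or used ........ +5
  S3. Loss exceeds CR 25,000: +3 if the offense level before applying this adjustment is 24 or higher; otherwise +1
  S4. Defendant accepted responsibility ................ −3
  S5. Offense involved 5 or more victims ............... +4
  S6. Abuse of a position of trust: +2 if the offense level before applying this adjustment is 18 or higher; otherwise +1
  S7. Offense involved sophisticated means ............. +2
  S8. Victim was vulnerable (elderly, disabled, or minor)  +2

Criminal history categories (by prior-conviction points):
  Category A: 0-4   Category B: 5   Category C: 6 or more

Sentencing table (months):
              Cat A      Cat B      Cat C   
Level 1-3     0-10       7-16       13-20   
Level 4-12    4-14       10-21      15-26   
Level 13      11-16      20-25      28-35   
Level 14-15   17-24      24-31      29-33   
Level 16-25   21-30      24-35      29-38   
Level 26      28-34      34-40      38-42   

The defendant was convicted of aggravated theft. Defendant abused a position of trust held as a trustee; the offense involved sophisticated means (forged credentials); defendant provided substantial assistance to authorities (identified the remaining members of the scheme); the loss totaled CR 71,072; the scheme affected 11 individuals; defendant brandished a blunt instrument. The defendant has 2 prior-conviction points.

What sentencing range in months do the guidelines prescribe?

17-24 months

Base offense level for aggravated theft: 6.
S1 applies: 6 − 4 = 2.
S2 applies: 2 + 5 = 7.
S3 applies (level before this adjustment is 7 < 24, so +1): 7 + 1 = 8.
S5 applies: 8 + 4 = 12.
S6 applies (level before this adjustment is 12 < 18, so +1): 12 + 1 = 13.
S7 applies: 13 + 2 = 15.
S8 does not apply.
Final offense level: 15.
Criminal history: 2 prior points → Category A (0-4).
Level 15 falls in the 14-15 band.
Grid: Level 14-15 × Category A = 17-24 months.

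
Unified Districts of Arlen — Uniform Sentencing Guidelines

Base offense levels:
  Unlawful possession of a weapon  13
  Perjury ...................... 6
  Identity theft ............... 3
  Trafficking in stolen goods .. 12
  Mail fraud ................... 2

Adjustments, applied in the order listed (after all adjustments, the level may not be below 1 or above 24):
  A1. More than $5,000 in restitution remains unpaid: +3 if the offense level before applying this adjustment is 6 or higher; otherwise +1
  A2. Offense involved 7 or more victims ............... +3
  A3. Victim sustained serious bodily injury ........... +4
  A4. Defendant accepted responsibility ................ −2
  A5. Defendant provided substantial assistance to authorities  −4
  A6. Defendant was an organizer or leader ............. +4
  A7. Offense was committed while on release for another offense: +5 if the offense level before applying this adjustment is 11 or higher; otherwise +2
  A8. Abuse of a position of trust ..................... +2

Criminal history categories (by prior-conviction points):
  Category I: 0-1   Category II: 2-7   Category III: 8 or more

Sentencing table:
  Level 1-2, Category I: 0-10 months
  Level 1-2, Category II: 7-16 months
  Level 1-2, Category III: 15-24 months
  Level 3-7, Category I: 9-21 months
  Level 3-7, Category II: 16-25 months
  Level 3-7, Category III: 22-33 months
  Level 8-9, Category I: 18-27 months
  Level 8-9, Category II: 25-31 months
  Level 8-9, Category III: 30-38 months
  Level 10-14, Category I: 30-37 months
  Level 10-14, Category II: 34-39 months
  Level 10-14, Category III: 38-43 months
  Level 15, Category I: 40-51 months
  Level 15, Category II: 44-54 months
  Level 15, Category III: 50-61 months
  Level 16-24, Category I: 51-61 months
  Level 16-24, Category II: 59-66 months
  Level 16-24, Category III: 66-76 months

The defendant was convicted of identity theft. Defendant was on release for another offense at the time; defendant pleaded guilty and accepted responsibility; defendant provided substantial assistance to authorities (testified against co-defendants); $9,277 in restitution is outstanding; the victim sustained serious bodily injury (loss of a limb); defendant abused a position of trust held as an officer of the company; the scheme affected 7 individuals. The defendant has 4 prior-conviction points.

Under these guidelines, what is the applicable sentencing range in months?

Base offense level for identity theft: 3.
A1 applies (level before this adjustment is 3 < 6, so +1): 3 + 1 = 4.
A2 applies: 4 + 3 = 7.
A3 applies: 7 + 4 = 11.
A4 applies: 11 − 2 = 9.
A5 applies: 9 − 4 = 5.
A6 does not apply.
A7 applies (level before this adjustment is 5 < 11, so +2): 5 + 2 = 7.
A8 applies: 7 + 2 = 9.
Final offense level: 9.
Criminal history: 4 prior points → Category II (2-7).
Level 9 falls in the 8-9 band.
Grid: Level 8-9 × Category II = 25-31 months.

25-31 months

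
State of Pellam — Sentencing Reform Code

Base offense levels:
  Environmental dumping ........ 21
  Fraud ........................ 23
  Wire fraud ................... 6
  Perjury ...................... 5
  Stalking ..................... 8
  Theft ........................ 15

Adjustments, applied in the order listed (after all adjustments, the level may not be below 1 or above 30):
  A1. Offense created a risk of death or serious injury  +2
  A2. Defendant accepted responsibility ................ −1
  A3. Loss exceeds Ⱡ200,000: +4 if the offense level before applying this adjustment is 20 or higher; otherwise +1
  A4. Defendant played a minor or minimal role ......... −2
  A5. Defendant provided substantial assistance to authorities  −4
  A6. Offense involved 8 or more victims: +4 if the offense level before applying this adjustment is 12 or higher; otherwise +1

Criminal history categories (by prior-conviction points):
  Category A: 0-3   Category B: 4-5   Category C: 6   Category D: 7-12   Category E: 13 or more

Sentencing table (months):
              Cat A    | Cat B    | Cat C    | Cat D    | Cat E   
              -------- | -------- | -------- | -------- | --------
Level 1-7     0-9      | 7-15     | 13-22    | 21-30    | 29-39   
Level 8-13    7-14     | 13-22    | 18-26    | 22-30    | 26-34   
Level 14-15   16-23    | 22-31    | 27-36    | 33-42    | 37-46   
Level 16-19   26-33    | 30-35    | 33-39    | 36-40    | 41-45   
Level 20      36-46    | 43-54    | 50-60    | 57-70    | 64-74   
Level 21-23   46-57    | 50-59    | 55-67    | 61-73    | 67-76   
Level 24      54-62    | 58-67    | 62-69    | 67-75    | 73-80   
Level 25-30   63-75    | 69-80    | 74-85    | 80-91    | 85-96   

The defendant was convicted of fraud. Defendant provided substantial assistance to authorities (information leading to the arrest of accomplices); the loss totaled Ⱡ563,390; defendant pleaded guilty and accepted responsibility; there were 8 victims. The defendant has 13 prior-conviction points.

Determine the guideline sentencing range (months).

Base offense level for fraud: 23.
A1 does not apply.
A2 applies: 23 − 1 = 22.
A3 applies (level before this adjustment is 22 ≥ 20, so +4): 22 + 4 = 26.
A4 does not apply.
A5 applies: 26 − 4 = 22.
A6 applies (level before this adjustment is 22 ≥ 12, so +4): 22 + 4 = 26.
Final offense level: 26.
Criminal history: 13 prior points → Category E (13+).
Level 26 falls in the 25-30 band.
Grid: Level 25-30 × Category E = 85-96 months.

85-96 months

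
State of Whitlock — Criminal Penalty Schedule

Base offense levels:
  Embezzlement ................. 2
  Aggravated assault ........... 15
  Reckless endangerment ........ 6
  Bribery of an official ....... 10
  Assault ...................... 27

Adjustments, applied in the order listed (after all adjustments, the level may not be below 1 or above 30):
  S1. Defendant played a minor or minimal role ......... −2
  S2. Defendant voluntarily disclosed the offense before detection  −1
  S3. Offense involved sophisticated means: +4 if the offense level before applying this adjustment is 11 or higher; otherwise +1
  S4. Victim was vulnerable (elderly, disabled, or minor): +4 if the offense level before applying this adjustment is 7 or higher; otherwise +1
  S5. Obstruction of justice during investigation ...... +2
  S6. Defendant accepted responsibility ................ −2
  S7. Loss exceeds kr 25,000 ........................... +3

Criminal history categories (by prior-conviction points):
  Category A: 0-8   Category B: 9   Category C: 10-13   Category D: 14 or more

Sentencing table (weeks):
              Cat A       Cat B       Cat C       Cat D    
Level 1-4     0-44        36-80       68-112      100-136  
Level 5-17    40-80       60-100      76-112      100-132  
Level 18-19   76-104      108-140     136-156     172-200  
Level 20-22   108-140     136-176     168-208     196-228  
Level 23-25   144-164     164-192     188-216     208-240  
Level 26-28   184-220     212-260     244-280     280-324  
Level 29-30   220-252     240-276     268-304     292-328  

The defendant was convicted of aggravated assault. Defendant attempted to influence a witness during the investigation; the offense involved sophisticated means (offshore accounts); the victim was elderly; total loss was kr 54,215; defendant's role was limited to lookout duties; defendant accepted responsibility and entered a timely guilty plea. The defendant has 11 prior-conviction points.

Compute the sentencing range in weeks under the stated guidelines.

188-216 weeks

Base offense level for aggravated assault: 15.
S1 applies: 15 − 2 = 13.
S2 does not apply.
S3 applies (level before this adjustment is 13 ≥ 11, so +4): 13 + 4 = 17.
S4 applies (level before this adjustment is 17 ≥ 7, so +4): 17 + 4 = 21.
S5 applies: 21 + 2 = 23.
S6 applies: 23 − 2 = 21.
S7 applies: 21 + 3 = 24.
Final offense level: 24.
Criminal history: 11 prior points → Category C (10-13).
Level 24 falls in the 23-25 band.
Grid: Level 23-25 × Category C = 188-216 weeks.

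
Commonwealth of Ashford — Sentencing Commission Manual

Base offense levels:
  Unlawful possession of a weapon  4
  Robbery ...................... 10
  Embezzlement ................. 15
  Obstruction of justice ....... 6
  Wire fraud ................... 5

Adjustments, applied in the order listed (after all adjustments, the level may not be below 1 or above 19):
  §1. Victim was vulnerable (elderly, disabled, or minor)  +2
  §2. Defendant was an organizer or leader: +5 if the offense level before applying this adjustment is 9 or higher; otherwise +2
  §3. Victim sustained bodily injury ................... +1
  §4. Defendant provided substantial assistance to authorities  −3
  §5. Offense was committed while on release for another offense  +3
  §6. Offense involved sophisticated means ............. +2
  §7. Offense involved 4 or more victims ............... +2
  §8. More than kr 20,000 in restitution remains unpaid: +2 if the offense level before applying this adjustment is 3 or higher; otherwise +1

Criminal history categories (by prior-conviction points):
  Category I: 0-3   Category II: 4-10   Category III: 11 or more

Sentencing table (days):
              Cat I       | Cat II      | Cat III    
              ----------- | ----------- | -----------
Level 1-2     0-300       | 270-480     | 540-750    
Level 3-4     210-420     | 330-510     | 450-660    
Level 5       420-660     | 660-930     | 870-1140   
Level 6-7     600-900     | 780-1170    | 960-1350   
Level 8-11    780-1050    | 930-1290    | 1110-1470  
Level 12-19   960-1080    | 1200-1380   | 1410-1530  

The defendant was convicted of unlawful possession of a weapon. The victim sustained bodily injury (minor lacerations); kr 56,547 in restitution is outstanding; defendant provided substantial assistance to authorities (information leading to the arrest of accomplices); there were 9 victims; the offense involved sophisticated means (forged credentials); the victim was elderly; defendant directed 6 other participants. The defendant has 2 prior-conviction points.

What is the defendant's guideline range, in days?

960-1080 days

Base offense level for unlawful possession of a weapon: 4.
§1 applies: 4 + 2 = 6.
§2 applies (level before this adjustment is 6 < 9, so +2): 6 + 2 = 8.
§3 applies: 8 + 1 = 9.
§4 applies: 9 − 3 = 6.
§5 does not apply.
§6 applies: 6 + 2 = 8.
§7 applies: 8 + 2 = 10.
§8 applies (level before this adjustment is 10 ≥ 3, so +2): 10 + 2 = 12.
Final offense level: 12.
Criminal history: 2 prior points → Category I (0-3).
Level 12 falls in the 12-19 band.
Grid: Level 12-19 × Category I = 960-1080 days.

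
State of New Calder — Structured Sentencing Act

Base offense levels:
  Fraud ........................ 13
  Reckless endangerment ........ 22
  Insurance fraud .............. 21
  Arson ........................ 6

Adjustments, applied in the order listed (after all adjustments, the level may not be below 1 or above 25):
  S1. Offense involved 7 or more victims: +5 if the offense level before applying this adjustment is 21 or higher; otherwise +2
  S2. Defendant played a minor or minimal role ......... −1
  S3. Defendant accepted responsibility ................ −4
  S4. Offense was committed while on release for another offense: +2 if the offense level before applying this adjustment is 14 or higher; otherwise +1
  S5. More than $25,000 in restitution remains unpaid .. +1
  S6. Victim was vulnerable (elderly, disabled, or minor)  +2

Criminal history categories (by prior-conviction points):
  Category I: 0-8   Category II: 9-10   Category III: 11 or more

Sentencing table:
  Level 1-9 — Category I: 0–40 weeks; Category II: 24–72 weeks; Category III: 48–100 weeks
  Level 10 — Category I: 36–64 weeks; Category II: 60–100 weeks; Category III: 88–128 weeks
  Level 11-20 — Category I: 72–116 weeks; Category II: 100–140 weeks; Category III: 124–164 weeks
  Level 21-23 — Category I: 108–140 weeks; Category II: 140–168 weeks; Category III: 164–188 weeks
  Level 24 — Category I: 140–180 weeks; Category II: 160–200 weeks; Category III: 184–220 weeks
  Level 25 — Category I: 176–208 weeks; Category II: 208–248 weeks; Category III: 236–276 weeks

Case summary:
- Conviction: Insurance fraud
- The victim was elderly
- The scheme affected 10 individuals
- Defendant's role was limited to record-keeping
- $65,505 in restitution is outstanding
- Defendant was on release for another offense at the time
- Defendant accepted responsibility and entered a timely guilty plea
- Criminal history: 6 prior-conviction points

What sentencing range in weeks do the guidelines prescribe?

176-208 weeks

Base offense level for insurance fraud: 21.
S1 applies (level before this adjustment is 21 ≥ 21, so +5): 21 + 5 = 26.
S2 applies: 26 − 1 = 25.
S3 applies: 25 − 4 = 21.
S4 applies (level before this adjustment is 21 ≥ 14, so +2): 21 + 2 = 23.
S5 applies: 23 + 1 = 24.
S6 applies: 24 + 2 = 26.
Level 26 exceeds the maximum of 25; capped at 25.
Final offense level: 25.
Criminal history: 6 prior points → Category I (0-8).
Level 25 falls in the 25 band.
Grid: Level 25 × Category I = 176-208 weeks.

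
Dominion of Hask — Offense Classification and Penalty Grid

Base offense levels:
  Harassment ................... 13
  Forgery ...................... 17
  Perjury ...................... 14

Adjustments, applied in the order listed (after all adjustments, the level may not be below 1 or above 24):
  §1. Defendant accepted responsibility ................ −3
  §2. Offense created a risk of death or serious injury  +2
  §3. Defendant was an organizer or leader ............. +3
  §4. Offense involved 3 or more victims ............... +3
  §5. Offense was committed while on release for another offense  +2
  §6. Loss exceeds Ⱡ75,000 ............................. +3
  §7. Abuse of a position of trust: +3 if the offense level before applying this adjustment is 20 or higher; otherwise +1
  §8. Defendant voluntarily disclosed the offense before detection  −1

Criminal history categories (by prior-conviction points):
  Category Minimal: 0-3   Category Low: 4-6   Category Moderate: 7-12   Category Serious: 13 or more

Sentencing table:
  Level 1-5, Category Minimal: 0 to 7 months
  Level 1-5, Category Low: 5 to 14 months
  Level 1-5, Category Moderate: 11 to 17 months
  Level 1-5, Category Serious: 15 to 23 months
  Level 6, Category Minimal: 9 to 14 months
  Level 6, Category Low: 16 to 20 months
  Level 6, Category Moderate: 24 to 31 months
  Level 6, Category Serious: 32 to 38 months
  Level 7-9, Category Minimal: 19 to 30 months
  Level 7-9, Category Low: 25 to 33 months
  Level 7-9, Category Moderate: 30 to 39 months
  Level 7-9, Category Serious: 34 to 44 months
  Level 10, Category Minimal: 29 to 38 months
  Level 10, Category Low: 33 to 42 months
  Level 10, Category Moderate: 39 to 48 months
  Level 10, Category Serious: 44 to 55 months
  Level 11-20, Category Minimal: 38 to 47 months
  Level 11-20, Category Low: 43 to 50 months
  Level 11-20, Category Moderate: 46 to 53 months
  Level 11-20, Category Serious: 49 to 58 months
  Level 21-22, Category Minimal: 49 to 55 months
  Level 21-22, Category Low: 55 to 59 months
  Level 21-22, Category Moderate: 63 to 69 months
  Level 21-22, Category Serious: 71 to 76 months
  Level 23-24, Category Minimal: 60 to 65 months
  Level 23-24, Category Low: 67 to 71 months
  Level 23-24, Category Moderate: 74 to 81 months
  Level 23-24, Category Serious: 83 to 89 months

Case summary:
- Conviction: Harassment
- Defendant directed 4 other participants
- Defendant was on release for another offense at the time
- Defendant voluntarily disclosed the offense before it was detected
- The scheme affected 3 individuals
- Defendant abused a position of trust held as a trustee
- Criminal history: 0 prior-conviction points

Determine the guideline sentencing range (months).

60-65 months

Base offense level for harassment: 13.
§3 applies: 13 + 3 = 16.
§4 applies: 16 + 3 = 19.
§5 applies: 19 + 2 = 21.
§7 applies (level before this adjustment is 21 ≥ 20, so +3): 21 + 3 = 24.
§8 applies: 24 − 1 = 23.
Final offense level: 23.
Criminal history: 0 prior points → Category Minimal (0-3).
Level 23 falls in the 23-24 band.
Grid: Level 23-24 × Category Minimal = 60-65 months.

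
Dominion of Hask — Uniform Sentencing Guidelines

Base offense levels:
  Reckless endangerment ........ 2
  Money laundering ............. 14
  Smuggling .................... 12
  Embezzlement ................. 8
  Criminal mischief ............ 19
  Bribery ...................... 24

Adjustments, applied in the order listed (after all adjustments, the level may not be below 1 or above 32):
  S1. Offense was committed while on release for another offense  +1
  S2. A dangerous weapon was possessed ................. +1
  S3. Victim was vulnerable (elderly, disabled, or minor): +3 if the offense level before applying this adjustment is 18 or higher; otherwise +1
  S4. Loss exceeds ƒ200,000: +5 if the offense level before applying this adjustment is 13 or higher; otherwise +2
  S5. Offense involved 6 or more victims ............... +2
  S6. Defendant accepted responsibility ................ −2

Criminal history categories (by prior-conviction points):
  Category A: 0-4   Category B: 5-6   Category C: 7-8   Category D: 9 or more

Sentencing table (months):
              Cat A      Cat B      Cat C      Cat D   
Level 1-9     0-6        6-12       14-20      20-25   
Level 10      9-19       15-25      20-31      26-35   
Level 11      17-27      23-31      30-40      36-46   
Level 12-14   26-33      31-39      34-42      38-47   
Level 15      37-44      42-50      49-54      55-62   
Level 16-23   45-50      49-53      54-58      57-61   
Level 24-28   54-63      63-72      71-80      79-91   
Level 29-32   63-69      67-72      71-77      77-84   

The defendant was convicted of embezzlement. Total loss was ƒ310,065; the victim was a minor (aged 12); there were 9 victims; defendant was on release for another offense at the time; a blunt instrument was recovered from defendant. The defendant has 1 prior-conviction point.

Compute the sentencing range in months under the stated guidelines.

Base offense level for embezzlement: 8.
S1 applies: 8 + 1 = 9.
S2 applies: 9 + 1 = 10.
S3 applies (level before this adjustment is 10 < 18, so +1): 10 + 1 = 11.
S4 applies (level before this adjustment is 11 < 13, so +2): 11 + 2 = 13.
S5 applies: 13 + 2 = 15.
Final offense level: 15.
Criminal history: 1 prior point → Category A (0-4).
Level 15 falls in the 15 band.
Grid: Level 15 × Category A = 37-44 months.

37-44 months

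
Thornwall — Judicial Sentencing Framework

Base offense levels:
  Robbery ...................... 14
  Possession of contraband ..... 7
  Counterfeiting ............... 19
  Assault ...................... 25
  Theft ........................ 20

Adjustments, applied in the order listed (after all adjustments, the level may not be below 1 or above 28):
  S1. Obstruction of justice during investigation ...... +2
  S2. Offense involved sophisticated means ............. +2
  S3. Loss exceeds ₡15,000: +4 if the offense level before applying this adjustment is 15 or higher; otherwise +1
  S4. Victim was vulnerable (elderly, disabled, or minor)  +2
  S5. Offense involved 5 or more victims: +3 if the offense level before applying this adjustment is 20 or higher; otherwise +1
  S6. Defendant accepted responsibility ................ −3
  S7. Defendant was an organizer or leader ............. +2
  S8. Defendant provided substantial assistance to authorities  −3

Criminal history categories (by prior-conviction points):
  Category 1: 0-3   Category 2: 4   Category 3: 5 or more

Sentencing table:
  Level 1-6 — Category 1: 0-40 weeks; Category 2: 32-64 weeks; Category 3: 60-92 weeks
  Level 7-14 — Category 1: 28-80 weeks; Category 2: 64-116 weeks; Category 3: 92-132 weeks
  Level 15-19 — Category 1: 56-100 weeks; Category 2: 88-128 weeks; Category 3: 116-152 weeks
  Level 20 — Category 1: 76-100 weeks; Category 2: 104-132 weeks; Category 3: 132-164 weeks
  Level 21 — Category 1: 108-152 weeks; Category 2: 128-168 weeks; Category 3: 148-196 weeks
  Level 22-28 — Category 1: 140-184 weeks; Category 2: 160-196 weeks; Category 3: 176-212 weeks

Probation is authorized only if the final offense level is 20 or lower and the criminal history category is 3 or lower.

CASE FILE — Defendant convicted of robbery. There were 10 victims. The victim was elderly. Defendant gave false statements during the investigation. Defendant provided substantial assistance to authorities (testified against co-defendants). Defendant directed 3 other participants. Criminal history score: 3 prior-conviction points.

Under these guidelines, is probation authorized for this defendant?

Yes

Base offense level for robbery: 14.
S1 applies: 14 + 2 = 16.
S2 does not apply.
S4 applies: 16 + 2 = 18.
S5 applies (level before this adjustment is 18 < 20, so +1): 18 + 1 = 19.
S6 does not apply.
S7 applies: 19 + 2 = 21.
S8 applies: 21 − 3 = 18.
Final offense level: 18.
Criminal history: 3 prior points → Category 1 (0-3).
Level 18 falls in the 15-19 band.
Grid: Level 15-19 × Category 1 = 56-100 weeks.
Probation check: level 18 ≤ 20 and category 1 ≤ 3 → eligible.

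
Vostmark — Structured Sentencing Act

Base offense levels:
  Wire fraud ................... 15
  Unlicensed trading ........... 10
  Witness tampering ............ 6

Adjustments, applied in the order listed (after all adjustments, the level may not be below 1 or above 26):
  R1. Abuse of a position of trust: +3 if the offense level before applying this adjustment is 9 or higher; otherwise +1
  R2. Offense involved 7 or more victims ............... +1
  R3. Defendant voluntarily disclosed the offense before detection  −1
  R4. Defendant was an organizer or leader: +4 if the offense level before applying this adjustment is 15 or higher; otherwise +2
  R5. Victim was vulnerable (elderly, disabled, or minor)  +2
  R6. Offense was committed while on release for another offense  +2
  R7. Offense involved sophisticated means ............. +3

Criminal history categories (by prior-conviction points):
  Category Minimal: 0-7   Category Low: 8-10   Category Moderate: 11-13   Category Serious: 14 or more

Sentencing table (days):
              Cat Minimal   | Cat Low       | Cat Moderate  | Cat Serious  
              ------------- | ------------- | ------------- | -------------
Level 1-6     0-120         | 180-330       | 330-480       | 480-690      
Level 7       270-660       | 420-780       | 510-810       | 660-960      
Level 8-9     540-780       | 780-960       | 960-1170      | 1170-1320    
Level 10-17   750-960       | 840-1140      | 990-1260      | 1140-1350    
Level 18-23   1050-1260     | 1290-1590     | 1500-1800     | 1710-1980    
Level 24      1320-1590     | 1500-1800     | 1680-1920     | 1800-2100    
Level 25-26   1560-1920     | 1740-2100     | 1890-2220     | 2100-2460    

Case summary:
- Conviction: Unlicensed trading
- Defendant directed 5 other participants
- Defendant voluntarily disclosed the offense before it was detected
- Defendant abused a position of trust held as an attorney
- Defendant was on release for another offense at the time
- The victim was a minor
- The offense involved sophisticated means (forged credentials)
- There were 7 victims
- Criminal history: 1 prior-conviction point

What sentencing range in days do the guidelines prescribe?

1050-1260 days

Base offense level for unlicensed trading: 10.
R1 applies (level before this adjustment is 10 ≥ 9, so +3): 10 + 3 = 13.
R2 applies: 13 + 1 = 14.
R3 applies: 14 − 1 = 13.
R4 applies (level before this adjustment is 13 < 15, so +2): 13 + 2 = 15.
R5 applies: 15 + 2 = 17.
R6 applies: 17 + 2 = 19.
R7 applies: 19 + 3 = 22.
Final offense level: 22.
Criminal history: 1 prior point → Category Minimal (0-7).
Level 22 falls in the 18-23 band.
Grid: Level 18-23 × Category Minimal = 1050-1260 days.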